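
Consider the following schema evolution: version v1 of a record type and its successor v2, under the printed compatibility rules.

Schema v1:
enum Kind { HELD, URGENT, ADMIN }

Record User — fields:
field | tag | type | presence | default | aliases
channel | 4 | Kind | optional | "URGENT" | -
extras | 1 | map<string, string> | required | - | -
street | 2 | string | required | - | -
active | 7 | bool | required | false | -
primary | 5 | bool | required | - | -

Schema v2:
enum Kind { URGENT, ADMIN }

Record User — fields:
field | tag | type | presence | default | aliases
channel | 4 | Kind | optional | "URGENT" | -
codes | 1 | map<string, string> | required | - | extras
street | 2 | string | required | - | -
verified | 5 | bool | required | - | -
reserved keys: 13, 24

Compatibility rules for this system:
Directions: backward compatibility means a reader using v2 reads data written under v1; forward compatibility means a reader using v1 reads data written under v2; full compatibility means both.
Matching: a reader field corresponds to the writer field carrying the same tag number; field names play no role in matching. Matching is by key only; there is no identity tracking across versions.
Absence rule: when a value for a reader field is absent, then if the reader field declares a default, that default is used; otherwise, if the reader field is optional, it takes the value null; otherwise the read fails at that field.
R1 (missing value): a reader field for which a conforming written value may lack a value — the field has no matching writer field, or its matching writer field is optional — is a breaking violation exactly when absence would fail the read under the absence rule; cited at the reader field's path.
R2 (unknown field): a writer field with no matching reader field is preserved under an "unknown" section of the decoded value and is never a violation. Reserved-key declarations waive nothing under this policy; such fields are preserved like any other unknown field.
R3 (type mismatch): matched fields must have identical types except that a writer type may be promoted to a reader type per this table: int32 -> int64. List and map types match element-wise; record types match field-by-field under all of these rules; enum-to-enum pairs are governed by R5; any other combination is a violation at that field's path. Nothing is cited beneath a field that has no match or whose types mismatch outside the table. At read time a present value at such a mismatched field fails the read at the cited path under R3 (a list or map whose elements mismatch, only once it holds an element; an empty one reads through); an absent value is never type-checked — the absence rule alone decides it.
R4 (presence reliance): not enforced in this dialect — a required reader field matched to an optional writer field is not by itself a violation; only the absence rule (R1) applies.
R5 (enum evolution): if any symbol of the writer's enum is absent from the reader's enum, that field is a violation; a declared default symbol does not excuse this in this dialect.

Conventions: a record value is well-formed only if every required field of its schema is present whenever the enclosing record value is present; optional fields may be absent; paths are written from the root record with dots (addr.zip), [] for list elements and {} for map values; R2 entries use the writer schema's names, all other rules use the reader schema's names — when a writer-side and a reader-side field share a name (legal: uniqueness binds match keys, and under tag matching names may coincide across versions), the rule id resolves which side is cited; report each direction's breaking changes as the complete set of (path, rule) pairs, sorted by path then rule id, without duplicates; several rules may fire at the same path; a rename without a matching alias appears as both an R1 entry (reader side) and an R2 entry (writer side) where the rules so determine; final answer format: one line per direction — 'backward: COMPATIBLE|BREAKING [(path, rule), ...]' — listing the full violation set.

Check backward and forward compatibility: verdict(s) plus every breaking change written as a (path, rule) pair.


in User below, arrows point writer -> reader
backward for User (reader v2, writer v1):
  channel <- channel (Kind -> Kind, writer optional)
  codes <- extras (map<string, string> -> map<string, string>, writer required)
  street <- street (string -> string, writer required)
  verified <- primary (bool -> bool, writer required)
  writer field active has no reader counterpart
  R5 fires at channel
  => 1 violation(s): backward is BREAKING for User
forward for User (reader v1, writer v2):
  channel <- channel (Kind -> Kind, writer optional)
  extras <- codes (map<string, string> -> map<string, string>, writer required)
  street <- street (string -> string, writer required)
  active: no writer-side match
  primary <- verified (bool -> bool, writer required)
  => forward: COMPATIBLE

backward: BREAKING [(channel, R5)]; forward: COMPATIBLE []


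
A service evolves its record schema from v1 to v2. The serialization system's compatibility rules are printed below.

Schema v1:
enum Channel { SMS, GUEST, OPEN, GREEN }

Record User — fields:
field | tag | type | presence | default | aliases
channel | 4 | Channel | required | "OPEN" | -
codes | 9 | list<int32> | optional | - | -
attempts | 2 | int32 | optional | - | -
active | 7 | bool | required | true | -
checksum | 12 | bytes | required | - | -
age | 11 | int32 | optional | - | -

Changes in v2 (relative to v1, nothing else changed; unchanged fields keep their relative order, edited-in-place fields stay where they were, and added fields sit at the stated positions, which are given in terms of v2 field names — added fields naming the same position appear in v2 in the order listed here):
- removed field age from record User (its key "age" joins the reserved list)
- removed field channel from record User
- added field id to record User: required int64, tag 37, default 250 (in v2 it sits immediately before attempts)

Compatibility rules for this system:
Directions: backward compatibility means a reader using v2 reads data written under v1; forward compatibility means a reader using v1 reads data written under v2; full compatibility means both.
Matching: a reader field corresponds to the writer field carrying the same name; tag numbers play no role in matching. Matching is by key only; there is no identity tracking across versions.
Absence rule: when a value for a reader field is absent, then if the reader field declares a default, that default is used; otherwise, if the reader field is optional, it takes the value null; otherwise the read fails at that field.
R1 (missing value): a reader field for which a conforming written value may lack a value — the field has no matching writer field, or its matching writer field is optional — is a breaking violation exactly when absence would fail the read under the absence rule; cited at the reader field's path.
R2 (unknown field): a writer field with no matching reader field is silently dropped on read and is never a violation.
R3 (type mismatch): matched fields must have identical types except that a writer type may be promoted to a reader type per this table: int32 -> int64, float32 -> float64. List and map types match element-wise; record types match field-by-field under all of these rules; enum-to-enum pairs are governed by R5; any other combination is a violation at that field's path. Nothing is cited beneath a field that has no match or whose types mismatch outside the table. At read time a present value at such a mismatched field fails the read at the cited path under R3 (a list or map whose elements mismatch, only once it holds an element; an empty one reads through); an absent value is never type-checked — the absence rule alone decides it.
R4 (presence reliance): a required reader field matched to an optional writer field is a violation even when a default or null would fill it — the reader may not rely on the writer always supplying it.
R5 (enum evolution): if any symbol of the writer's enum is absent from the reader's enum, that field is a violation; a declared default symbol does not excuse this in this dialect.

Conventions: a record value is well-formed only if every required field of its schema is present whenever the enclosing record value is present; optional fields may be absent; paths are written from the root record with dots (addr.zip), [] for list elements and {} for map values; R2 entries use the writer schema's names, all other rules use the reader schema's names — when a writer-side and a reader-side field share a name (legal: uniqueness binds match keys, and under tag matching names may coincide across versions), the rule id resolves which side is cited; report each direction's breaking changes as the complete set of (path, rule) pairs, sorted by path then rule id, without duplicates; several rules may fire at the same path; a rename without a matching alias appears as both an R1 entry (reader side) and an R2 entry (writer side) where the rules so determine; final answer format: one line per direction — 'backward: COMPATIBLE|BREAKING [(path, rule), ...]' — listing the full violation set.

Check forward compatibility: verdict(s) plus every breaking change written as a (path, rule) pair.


each type pair in User: writer, then reader
forward analysis of User with v1 as reader and v2 as writer:
  no writer field matches reader channel
  codes: list<int32> -> list<int32>, writer optional; from codes
  attempts: int32 -> int32, writer optional; from attempts
  active: bool -> bool, writer required; from active
  checksum: bytes -> bytes, writer required; from checksum
  no writer field matches reader age
  leftover writer field: id
  => no violations; forward on User: COMPATIBLE
ruling out the remaining User differences:
  removed field age from record User (its key "age" joins the reserved list) -> fires no rule on User, leaving the asked answer as it is
  removed field channel from record User -> fires no rule on User, leaving the asked answer as it is
  added field id to record User: required int64, tag 37, default 250 (in v2 it sits immediately before attempts) -> fires no rule on User, leaving the asked answer as it is

forward: COMPATIBLE []


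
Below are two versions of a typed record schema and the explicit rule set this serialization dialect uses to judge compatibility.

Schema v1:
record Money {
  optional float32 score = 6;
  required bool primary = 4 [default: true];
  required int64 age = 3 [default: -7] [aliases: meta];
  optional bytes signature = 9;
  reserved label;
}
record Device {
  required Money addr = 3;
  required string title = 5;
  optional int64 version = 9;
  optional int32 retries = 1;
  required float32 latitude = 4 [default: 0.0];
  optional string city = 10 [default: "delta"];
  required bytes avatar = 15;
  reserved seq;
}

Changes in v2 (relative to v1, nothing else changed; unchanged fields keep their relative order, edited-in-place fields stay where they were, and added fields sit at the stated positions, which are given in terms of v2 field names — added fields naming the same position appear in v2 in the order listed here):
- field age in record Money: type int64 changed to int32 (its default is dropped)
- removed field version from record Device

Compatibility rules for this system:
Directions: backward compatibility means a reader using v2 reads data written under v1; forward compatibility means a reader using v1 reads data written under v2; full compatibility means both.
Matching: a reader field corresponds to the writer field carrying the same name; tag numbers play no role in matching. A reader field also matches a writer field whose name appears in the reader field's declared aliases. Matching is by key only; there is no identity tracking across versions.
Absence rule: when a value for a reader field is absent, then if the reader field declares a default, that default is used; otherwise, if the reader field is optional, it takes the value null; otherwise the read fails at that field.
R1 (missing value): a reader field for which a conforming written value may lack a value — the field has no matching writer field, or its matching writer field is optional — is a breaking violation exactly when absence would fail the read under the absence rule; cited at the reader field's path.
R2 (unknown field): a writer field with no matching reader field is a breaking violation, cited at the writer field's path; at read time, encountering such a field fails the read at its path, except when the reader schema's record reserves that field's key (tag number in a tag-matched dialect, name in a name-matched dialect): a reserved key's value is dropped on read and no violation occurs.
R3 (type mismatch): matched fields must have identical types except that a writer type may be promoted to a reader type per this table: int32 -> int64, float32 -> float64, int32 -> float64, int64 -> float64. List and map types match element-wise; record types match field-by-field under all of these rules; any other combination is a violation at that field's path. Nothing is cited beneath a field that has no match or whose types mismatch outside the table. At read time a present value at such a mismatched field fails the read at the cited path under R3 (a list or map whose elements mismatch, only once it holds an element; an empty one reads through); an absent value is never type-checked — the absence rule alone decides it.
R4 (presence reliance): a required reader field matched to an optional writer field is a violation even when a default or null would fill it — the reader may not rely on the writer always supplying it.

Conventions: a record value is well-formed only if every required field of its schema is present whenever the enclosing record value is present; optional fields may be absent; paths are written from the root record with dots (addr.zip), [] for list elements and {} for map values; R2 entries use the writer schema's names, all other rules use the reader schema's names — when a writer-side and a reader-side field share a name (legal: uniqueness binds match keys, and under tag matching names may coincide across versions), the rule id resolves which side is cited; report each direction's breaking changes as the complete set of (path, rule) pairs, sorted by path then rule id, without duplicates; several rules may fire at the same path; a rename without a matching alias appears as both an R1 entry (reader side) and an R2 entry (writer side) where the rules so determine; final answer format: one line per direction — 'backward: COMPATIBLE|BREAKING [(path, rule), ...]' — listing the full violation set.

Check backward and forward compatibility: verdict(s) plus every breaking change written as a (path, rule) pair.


each type pair in Device: writer, then reader
backward for Device (reader v2, writer v1):
  Money -> Money, writer required: addr aligns to addr
  string -> string, writer required: title aligns to title
  int32 -> int32, writer optional: retries aligns to retries
  float32 -> float32, writer required: latitude aligns to latitude
  string -> string, writer optional: city aligns to city
  bytes -> bytes, writer required: avatar aligns to avatar
  version (writer side), unknown to reader
  float32 -> float32, writer optional: addr.score aligns to addr.score
  bool -> bool, writer required: addr.primary aligns to addr.primary
  int64 -> int32, writer required: addr.age aligns to addr.age
  bytes -> bytes, writer optional: addr.signature aligns to addr.signature
  R3 fires at addr.age
  R2 fires at version
  backward on Device therefore BREAKING (2)
forward for Device (reader v1, writer v2):
  Money -> Money, writer required: addr aligns to addr
  string -> string, writer required: title aligns to title
  version: no writer match
  int32 -> int32, writer optional: retries aligns to retries
  float32 -> float32, writer required: latitude aligns to latitude
  string -> string, writer optional: city aligns to city
  bytes -> bytes, writer required: avatar aligns to avatar
  float32 -> float32, writer optional: addr.score aligns to addr.score
  bool -> bool, writer required: addr.primary aligns to addr.primary
  int32 -> int64, writer required: addr.age aligns to addr.age
  bytes -> bytes, writer optional: addr.signature aligns to addr.signature
  => forward: COMPATIBLE

backward: BREAKING [(addr.age, R3), (version, R2)]; forward: COMPATIBLE []


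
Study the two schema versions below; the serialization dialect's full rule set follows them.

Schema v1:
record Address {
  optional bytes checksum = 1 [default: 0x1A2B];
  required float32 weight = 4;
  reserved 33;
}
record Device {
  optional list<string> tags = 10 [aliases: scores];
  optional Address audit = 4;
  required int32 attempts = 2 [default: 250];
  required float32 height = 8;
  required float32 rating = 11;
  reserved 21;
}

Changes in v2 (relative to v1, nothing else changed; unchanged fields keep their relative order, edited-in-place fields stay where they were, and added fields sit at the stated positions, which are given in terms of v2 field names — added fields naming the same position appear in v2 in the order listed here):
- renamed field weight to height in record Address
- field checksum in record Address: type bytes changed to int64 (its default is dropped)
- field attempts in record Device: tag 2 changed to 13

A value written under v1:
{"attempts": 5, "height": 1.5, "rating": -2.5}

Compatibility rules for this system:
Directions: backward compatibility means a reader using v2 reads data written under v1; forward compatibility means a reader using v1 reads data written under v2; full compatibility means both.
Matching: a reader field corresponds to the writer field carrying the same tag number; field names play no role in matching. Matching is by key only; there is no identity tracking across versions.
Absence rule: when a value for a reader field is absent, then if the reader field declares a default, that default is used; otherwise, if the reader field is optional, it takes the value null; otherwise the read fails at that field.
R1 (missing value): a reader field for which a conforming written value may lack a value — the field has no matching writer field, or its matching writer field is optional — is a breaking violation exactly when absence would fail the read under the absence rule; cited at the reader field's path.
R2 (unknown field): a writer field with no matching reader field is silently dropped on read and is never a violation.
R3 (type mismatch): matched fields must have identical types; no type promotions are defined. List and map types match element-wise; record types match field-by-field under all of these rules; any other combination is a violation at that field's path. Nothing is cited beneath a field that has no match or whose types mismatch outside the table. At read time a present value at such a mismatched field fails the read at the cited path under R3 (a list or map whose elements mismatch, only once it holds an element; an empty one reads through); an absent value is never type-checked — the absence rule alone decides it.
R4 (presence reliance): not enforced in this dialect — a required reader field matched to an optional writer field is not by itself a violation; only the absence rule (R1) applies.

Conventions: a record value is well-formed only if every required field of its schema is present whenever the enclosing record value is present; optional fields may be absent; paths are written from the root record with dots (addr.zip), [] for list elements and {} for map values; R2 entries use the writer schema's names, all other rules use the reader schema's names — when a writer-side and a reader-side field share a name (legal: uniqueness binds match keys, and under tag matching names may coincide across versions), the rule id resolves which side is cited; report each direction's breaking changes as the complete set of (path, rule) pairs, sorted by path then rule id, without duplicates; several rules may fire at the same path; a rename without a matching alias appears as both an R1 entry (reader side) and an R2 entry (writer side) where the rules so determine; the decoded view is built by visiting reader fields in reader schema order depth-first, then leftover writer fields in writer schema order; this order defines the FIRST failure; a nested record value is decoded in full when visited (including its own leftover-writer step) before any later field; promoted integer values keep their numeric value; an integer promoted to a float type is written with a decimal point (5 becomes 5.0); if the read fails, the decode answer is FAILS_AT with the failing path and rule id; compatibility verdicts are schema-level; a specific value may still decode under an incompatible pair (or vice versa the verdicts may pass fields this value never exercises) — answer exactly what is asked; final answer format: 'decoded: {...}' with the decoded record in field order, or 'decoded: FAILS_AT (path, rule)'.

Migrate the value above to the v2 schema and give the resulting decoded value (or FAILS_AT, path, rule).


each type pair in Device: writer, then reader
migrating the Device value to v2:
  tags := null (not supplied -> null)
  audit := null (not supplied -> null)
  attempts := 250 (no value, default fills)
  height := 1.5
  rating := -2.5
  writer attempts: unmatched, discarded
  => decoded: {"tags": null, "audit": null, "attempts": 250, "height": 1.5, "rating": -2.5}
diffs on Device not affecting the asked answer:
  renamed field weight to height in record Address -> no rule fires on it and the decoded Device view is identical with or without it
  field checksum in record Address: type bytes changed to int64 (its default is dropped) -> matters for Device compatibility verdicts, not for this value's decode

decoded: {"tags": null, "audit": null, "attempts": 250, "height": 1.5, "rating": -2.5}


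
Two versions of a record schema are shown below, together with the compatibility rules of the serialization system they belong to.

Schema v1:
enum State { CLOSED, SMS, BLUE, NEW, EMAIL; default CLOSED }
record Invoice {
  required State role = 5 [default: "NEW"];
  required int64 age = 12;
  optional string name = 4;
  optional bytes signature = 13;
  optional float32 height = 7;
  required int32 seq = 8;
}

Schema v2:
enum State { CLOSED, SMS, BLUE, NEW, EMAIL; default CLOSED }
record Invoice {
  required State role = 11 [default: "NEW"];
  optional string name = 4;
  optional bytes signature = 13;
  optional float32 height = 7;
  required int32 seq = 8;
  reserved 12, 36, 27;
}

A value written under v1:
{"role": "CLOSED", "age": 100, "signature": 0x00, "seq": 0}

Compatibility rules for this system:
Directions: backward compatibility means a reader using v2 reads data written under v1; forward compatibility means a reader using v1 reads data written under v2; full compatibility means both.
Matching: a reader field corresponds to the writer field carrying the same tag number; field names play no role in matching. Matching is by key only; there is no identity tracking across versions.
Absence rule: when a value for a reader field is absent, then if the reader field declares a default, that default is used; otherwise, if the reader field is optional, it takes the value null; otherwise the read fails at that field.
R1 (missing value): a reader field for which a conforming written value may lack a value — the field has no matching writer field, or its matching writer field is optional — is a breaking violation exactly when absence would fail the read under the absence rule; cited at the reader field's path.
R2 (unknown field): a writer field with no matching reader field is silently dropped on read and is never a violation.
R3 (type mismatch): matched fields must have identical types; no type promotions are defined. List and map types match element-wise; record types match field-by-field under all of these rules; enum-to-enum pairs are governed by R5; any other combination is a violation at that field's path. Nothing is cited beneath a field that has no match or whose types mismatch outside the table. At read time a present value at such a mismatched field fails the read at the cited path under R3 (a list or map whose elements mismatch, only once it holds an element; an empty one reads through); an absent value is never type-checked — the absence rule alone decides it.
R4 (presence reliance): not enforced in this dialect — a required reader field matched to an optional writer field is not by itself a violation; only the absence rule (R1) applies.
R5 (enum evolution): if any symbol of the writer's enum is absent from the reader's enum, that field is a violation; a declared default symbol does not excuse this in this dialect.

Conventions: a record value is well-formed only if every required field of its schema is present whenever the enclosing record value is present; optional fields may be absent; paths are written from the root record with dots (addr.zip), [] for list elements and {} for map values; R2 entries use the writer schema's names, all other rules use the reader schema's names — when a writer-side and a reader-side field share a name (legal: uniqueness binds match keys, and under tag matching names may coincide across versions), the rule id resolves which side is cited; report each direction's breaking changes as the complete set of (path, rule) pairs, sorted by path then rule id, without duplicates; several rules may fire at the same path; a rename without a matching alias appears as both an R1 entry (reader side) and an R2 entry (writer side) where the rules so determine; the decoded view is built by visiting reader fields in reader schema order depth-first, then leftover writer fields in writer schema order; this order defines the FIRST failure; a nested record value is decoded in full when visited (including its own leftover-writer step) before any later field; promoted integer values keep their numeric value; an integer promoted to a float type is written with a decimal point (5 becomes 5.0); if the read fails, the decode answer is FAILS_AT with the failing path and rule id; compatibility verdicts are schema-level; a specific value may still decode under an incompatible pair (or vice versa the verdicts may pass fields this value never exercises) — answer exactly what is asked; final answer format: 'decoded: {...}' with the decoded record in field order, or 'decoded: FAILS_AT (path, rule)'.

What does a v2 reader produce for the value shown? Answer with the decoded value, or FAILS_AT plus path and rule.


decoded: {"role": "NEW", "name": null, "signature": 0x00, "height": null, "seq": 0}

the writer's type comes first in each Invoice pair
migrating the Invoice value to v2:
  role := "NEW" (missing; default applied)
  name := null (missing; optional => null)
  signature := 0x00
  height := null (missing; optional => null)
  seq := 0
  writer role: no reader field; dropped
  writer age: no reader field; dropped
  => decoded: {"role": "NEW", "name": null, "signature": 0x00, "height": null, "seq": 0}


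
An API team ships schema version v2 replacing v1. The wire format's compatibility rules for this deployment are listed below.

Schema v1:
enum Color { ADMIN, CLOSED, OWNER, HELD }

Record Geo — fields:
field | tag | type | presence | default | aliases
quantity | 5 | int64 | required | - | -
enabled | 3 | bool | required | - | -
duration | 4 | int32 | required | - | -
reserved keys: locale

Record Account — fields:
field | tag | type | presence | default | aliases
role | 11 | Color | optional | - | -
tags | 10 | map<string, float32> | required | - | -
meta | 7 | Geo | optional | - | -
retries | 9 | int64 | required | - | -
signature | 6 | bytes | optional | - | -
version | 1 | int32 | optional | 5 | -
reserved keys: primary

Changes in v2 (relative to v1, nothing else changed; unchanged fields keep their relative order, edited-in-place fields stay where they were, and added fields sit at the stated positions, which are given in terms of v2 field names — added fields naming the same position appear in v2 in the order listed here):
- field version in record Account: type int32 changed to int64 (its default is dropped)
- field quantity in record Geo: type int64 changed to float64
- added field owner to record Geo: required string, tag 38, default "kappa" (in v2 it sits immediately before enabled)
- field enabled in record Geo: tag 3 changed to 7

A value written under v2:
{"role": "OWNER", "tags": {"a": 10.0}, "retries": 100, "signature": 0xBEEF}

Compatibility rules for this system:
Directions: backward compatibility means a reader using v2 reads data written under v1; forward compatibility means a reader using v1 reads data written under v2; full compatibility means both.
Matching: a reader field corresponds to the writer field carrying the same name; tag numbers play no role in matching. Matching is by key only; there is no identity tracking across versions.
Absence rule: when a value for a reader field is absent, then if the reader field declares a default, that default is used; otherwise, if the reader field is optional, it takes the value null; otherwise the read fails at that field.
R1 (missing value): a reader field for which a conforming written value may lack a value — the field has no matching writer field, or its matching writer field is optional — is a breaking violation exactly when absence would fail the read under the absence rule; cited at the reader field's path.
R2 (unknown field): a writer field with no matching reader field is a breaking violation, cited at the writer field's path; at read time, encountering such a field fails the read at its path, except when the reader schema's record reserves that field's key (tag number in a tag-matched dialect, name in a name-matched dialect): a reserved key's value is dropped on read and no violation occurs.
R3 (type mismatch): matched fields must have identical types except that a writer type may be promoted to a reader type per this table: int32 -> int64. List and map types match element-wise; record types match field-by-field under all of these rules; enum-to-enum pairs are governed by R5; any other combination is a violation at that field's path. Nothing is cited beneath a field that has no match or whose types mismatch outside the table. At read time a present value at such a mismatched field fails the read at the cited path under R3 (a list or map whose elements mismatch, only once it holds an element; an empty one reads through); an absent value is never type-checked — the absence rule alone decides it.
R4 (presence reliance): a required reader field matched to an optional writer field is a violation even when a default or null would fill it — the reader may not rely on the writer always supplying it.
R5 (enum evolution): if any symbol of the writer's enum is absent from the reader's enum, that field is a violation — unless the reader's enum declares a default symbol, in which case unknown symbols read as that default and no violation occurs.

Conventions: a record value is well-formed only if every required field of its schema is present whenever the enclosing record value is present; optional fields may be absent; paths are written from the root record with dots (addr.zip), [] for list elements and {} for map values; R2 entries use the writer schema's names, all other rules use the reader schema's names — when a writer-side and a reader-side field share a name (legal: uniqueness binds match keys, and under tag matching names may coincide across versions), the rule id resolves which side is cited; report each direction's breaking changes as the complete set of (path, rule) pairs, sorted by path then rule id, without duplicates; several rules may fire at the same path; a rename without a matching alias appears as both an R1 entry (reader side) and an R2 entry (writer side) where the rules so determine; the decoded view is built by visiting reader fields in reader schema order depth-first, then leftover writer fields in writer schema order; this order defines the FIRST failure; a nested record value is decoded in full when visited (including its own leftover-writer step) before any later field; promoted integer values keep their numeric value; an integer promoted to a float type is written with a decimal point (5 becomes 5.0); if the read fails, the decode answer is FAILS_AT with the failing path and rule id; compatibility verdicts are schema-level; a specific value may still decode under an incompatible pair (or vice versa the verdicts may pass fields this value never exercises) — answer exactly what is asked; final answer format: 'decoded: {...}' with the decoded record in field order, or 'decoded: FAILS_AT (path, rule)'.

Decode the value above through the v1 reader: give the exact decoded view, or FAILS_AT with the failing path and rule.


in Account below, arrows point writer -> reader
migrating the Account value to v1:
  role := "OWNER"
  tags := {"a": 10.0}
  meta := null (absent, optional -> null)
  retries := 100
  signature := 0xBEEF
  version := 5 (absent -> default)
  => decoded: {"role": "OWNER", "tags": {"a": 10.0}, "meta": null, "retries": 100, "signature": 0xBEEF, "version": 5}
remaining Account differences; none change what is asked:
  field version in record Account: type int32 changed to int64 (its default is dropped) -> changes Account's schema-level verdicts only — the decode of this value is the same
  field quantity in record Geo: type int64 changed to float64 -> changes Account's schema-level verdicts only — the decode of this value is the same
  added field owner to record Geo: required string, tag 38, default "kappa" (in v2 it sits immediately before enabled) -> changes Account's schema-level verdicts only — the decode of this value is the same
  field enabled in record Geo: tag 3 changed to 7 -> no rule fires on it and the decoded Account view is identical with or without it

decoded: {"role": "OWNER", "tags": {"a": 10.0}, "meta": null, "retries": 100, "signature": 0xBEEF, "version": 5}


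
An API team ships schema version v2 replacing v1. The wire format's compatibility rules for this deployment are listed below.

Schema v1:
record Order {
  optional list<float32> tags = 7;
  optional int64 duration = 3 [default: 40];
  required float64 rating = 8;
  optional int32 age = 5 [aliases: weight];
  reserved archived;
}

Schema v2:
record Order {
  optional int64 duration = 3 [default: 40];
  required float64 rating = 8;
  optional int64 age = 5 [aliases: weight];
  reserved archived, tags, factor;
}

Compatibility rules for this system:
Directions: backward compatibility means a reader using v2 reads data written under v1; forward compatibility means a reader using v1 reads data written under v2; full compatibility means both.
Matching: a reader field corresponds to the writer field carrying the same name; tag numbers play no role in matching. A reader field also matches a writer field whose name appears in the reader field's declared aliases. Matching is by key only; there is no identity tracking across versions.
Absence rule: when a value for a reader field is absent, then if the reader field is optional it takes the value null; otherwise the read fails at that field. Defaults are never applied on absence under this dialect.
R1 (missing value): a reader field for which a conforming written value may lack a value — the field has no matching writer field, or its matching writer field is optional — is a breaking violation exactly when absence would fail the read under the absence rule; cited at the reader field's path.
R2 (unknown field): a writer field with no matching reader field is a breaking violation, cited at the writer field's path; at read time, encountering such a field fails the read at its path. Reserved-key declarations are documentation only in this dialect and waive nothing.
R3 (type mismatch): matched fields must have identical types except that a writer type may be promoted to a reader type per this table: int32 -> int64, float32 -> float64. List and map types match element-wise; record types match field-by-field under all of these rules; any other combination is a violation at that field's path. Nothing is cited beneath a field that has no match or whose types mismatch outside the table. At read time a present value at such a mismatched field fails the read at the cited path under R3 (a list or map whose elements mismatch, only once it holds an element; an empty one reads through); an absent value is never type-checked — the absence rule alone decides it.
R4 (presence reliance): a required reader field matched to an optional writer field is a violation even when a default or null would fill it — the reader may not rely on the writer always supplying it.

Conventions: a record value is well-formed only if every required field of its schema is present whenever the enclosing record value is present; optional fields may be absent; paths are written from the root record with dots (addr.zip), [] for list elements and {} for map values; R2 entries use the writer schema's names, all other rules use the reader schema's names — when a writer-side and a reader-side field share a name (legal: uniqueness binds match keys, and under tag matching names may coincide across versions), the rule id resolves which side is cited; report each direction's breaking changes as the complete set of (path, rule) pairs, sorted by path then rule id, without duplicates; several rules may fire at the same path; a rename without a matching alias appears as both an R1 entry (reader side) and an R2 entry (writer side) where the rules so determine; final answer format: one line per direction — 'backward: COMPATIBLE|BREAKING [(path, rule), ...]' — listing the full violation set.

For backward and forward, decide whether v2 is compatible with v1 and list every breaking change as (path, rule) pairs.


backward: BREAKING [(tags, R2)]; forward: BREAKING [(age, R3)]

in Order below, arrows point writer -> reader
checking backward for Order: reader v2 against writer v1:
  int64 -> int64, writer optional: duration aligns to duration
  float64 -> float64, writer required: rating aligns to rating
  int32 -> int64, writer optional: age aligns to age
  leftover writer field: tags
  violation R2 at tags
  => 1 violation(s): backward is BREAKING for Order
checking forward for Order: reader v1 against writer v2:
  tags has no writer counterpart
  int64 -> int64, writer optional: duration aligns to duration
  float64 -> float64, writer required: rating aligns to rating
  int64 -> int32, writer optional: age aligns to age
  violation R3 at age
  => 1 violation(s): forward is BREAKING for Order


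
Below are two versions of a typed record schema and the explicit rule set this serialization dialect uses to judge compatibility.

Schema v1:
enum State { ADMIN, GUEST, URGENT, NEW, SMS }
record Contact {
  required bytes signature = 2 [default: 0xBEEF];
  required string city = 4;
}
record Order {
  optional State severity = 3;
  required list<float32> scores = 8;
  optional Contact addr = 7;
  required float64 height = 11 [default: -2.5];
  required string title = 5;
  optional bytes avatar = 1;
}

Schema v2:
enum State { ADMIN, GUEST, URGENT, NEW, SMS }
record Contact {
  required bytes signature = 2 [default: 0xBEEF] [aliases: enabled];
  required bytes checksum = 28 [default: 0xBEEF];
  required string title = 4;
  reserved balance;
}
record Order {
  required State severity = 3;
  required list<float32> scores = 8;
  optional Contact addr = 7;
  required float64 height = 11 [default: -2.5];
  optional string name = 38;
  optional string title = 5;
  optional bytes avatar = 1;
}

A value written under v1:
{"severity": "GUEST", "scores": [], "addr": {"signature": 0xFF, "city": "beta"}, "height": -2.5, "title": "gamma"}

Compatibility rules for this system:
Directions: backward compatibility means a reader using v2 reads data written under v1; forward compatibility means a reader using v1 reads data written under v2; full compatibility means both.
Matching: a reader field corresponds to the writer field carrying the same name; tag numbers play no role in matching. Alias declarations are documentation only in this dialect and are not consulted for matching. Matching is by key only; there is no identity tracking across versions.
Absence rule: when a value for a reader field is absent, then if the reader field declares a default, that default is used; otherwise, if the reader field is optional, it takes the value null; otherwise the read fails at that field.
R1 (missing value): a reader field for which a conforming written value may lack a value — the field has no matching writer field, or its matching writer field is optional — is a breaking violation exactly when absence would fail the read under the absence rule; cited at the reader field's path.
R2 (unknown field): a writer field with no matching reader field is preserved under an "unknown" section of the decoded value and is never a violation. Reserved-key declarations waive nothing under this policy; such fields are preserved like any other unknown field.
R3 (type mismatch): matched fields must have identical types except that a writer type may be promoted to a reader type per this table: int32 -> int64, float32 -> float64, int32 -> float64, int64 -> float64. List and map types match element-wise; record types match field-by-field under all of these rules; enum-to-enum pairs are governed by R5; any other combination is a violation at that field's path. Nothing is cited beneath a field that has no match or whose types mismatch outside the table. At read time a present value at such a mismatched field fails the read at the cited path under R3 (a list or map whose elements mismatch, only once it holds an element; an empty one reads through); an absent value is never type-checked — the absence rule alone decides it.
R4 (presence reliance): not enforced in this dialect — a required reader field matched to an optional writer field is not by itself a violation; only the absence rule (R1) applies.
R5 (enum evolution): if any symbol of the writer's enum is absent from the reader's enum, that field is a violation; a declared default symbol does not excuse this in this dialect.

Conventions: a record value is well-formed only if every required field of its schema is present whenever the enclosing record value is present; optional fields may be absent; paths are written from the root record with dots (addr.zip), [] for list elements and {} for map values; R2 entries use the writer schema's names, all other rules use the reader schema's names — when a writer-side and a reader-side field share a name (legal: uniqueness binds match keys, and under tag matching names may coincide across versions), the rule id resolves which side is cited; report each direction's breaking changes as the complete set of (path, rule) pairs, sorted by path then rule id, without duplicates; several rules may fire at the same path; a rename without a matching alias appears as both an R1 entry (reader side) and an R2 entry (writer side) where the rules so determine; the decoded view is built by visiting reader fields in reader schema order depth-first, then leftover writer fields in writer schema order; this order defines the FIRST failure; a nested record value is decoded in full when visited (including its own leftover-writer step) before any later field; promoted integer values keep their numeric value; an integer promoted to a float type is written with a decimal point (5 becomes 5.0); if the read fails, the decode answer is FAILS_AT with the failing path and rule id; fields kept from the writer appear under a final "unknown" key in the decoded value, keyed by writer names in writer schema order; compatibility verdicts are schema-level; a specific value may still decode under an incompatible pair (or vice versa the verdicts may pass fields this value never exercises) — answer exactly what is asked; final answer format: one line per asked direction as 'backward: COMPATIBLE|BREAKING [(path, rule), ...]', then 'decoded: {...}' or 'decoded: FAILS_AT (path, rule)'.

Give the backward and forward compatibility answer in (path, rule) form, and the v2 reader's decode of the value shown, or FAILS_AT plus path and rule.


backward: BREAKING [(addr.title, R1), (severity, R1)]; forward: BREAKING [(addr.city, R1), (title, R1)]; decoded: FAILS_AT (addr.title, R1)

the writer's type comes first in each Order pair
backward analysis of Order with v2 as reader and v1 as writer:
  severity: State -> State, writer optional; from severity
  scores: list<float32> -> list<float32>, writer required; from scores
  addr: Contact -> Contact, writer optional; from addr
  height: float64 -> float64, writer required; from height
  name has no writer counterpart
  title: string -> string, writer required; from title
  avatar: bytes -> bytes, writer optional; from avatar
  addr.signature: bytes -> bytes, writer required; from addr.signature
  addr.checksum has no writer counterpart
  addr.title has no writer counterpart
  addr.city (writer side), unknown to reader
  violation R1 at addr.title
  violation R1 at severity
  => backward verdict for Order: BREAKING, 2 violation(s)
forward analysis of Order with v1 as reader and v2 as writer:
  severity: State -> State, writer required; from severity
  scores: list<float32> -> list<float32>, writer required; from scores
  addr: Contact -> Contact, writer optional; from addr
  height: float64 -> float64, writer required; from height
  title: string -> string, writer optional; from title
  avatar: bytes -> bytes, writer optional; from avatar
  name (writer side), unknown to reader
  addr.signature: bytes -> bytes, writer required; from addr.signature
  addr.city has no writer counterpart
  addr.checksum (writer side), unknown to reader
  addr.title (writer side), unknown to reader
  violation R1 at addr.city
  violation R1 at title
  => forward verdict for Order: BREAKING, 2 violation(s)
decoding the Order value with the v2 reader:
  severity := "GUEST"
  scores := []
  addr.signature := 0xFF
  addr.checksum := 0xBEEF (no value, default fills)
  read fails at addr.title under R1 (no fill)
  => FAILS_AT (addr.title, R1)
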